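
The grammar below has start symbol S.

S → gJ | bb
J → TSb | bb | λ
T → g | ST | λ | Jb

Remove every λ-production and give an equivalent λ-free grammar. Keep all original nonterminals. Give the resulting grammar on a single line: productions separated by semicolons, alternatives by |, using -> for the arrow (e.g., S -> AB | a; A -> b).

Nullable set: {J, T}.
S -> gJ: J nullable, giving g | gJ.
Drop J -> λ.
J -> TSb: T nullable, giving Sb | TSb.
Drop T -> λ.
T -> Jb: J nullable, giving Jb | b.
T -> ST: T nullable, giving S | ST.
Unchanged (no nullable symbols): S -> bb; J -> bb; T -> g.

S -> g | bb | gJ; J -> Sb | bb | TSb; T -> S | b | g | Jb | ST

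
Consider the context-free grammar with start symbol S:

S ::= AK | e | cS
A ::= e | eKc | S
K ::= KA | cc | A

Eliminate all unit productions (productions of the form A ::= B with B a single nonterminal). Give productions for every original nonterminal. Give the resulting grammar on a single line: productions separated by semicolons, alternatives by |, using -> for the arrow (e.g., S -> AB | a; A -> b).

S -> e | AK | cS; A -> e | AK | cS | eKc; K -> e | AK | KA | cS | cc | eKc

Unit productions: A->S, K->A.
Unit pairs (A ⇒* B via units): (A,S), (K,A), (K,S).
S: inherits non-unit rules of {S} → AK | cS | e.
A: inherits non-unit rules of {A, S} → AK | cS | e | eKc.
K: inherits non-unit rules of {A, K, S} → AK | KA | cS | cc | e | eKc.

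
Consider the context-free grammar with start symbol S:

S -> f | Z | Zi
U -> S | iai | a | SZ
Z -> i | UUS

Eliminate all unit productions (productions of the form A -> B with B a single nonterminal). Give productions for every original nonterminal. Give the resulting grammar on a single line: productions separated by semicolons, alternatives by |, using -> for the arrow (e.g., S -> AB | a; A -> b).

S -> f | i | Zi | UUS; U -> a | f | i | SZ | Zi | UUS | iai; Z -> i | UUS

Unit productions: S->Z, U->S.
Unit pairs (A ⇒* B via units): (S,Z), (U,S), (U,Z).
S: inherits non-unit rules of {S, Z} → UUS | Zi | f | i.
U: inherits non-unit rules of {S, U, Z} → SZ | UUS | Zi | a | f | i | iai.
Z: inherits non-unit rules of {Z} → UUS | i.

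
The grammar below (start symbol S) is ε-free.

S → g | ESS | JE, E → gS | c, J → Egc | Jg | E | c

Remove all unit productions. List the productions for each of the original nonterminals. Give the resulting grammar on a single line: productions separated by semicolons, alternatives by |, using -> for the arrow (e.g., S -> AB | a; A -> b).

Unit productions: J->E.
Unit pairs (A ⇒* B via units): (J,E).
S: inherits non-unit rules of {S} → ESS | JE | g.
E: inherits non-unit rules of {E} → c | gS.
J: inherits non-unit rules of {E, J} → Egc | Jg | c | gS.

S -> g | JE | ESS; E -> c | gS; J -> c | Jg | gS | Egc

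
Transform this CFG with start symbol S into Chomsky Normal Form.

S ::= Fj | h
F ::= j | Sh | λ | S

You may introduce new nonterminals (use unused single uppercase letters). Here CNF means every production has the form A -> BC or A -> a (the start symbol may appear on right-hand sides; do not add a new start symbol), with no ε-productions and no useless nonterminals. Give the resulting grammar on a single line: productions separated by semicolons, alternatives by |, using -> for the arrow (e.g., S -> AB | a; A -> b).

S -> h | j | FA; A -> j; B -> h; F -> h | j | FA | SB

Nullable: {F}; after ε-elimination: S -> h | j | Fj; F -> S | j | Sh.
After unit-elimination: S -> h | j | Fj; F -> h | j | Fj | Sh.
TERM: introduce B -> h, A -> j and substitute in every rule of length ≥2.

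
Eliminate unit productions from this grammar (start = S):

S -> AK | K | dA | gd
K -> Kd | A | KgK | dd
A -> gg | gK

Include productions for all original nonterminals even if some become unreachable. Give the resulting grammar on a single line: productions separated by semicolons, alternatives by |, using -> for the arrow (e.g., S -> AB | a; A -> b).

S -> AK | Kd | dA | dd | gK | gd | gg | KgK; A -> gK | gg; K -> Kd | dd | gK | gg | KgK

Unit productions: K->A, S->K.
Unit pairs (A ⇒* B via units): (K,A), (S,A), (S,K).
S: inherits non-unit rules of {A, K, S} → AK | Kd | KgK | dA | dd | gK | gd | gg.
A: inherits non-unit rules of {A} → gK | gg.
K: inherits non-unit rules of {A, K} → Kd | KgK | dd | gK | gg.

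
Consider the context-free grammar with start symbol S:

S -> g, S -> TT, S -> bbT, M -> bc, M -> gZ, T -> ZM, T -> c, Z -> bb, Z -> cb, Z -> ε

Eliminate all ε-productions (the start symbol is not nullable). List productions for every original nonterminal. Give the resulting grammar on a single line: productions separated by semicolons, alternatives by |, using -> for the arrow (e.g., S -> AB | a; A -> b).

Nullable set: {Z}.
M -> gZ: Z nullable, giving g | gZ.
T -> ZM: Z nullable, giving M | ZM.
Drop Z -> ε.
Unchanged (no nullable symbols): S -> TT; S -> bbT; S -> g; M -> bc; T -> c; Z -> bb; Z -> cb.

S -> g | TT | bbT; M -> g | bc | gZ; T -> M | c | ZM; Z -> bb | cb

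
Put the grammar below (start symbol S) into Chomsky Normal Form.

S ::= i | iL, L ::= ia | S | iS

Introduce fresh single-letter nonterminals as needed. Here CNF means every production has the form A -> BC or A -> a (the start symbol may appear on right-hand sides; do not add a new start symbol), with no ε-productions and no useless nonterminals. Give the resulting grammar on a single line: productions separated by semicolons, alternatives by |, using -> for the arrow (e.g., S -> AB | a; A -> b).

No ε-productions.
After unit-elimination: S -> i | iL; L -> i | iL | iS | ia.
TERM: introduce B -> a, A -> i and substitute in every rule of length ≥2.

S -> i | AL; A -> i; B -> a; L -> i | AB | AL | AS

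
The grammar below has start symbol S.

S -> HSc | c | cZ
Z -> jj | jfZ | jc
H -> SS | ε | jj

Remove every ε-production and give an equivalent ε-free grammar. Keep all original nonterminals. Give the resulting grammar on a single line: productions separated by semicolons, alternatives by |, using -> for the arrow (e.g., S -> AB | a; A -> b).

Nullable set: {H}.
S -> HSc: H nullable, giving HSc | Sc.
Drop H -> ε.
Unchanged (no nullable symbols): S -> c; S -> cZ; H -> SS; H -> jj; Z -> jc; Z -> jfZ; Z -> jj.

S -> c | Sc | cZ | HSc; H -> SS | jj; Z -> jc | jj | jfZ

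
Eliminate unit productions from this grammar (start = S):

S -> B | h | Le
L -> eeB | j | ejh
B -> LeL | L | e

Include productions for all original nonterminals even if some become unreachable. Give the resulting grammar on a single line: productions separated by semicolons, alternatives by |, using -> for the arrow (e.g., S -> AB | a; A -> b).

Unit productions: B->L, S->B.
Unit pairs (A ⇒* B via units): (B,L), (S,B), (S,L).
S: inherits non-unit rules of {B, L, S} → Le | LeL | e | eeB | ejh | h | j.
B: inherits non-unit rules of {B, L} → LeL | e | eeB | ejh | j.
L: inherits non-unit rules of {L} → eeB | ejh | j.

S -> e | h | j | Le | LeL | eeB | ejh; B -> e | j | LeL | eeB | ejh; L -> j | eeB | ejh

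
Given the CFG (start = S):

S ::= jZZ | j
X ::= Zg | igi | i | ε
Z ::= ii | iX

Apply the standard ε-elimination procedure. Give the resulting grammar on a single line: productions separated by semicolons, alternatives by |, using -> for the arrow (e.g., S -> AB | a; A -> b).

S -> j | jZZ; X -> i | Zg | igi; Z -> i | iX | ii

Nullable set: {X}.
Drop X -> ε.
Z -> iX: X nullable, giving i | iX.
Unchanged (no nullable symbols): S -> j; S -> jZZ; X -> Zg; X -> i; X -> igi; Z -> ii.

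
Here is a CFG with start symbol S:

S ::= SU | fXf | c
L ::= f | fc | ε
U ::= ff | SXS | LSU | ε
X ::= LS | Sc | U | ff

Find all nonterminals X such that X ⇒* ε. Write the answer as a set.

{L, U, X}

Directly nullable (have an ε-rule): {L, U}.
X is nullable via X -> U (every symbol on the right is already known nullable).
Not nullable: S — each has a terminal in every rule's right-hand side or depends on a non-nullable symbol.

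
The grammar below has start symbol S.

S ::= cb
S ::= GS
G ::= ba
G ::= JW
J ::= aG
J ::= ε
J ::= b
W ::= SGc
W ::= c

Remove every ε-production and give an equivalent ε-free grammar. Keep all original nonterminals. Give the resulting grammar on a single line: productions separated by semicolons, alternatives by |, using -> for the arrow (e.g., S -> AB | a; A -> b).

S -> GS | cb; G -> W | JW | ba; J -> b | aG; W -> c | SGc

Nullable set: {J}.
G -> JW: J nullable, giving JW | W.
Drop J -> ε.
Unchanged (no nullable symbols): S -> GS; S -> cb; G -> ba; J -> aG; J -> b; W -> SGc; W -> c.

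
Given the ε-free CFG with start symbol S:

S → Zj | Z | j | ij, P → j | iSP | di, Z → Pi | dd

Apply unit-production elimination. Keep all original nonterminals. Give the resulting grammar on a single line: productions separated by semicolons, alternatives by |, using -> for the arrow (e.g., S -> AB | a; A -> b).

S -> j | Pi | Zj | dd | ij; P -> j | di | iSP; Z -> Pi | dd

Unit productions: S->Z.
Unit pairs (A ⇒* B via units): (S,Z).
S: inherits non-unit rules of {S, Z} → Pi | Zj | dd | ij | j.
P: inherits non-unit rules of {P} → di | iSP | j.
Z: inherits non-unit rules of {Z} → Pi | dd.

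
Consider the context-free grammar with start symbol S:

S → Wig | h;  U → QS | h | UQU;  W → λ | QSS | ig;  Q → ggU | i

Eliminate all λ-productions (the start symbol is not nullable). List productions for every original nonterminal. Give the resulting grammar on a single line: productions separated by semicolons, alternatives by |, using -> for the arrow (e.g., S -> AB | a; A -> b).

Nullable set: {W}.
S -> Wig: W nullable, giving Wig | ig.
Drop W -> λ.
Unchanged (no nullable symbols): S -> h; Q -> ggU; Q -> i; U -> QS; U -> UQU; U -> h; W -> QSS; W -> ig.

S -> h | ig | Wig; Q -> i | ggU; U -> h | QS | UQU; W -> ig | QSS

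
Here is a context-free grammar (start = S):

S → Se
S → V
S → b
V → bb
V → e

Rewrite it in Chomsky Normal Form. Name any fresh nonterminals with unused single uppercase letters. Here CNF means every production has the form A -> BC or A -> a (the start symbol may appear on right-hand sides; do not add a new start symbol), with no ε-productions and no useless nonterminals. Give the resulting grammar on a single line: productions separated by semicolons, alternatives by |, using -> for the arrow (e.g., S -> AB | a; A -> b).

No ε-productions.
After unit-elimination: S -> b | e | Se | bb; V -> e | bb.
TERM: introduce B -> b, A -> e and substitute in every rule of length ≥2.
Drop unreachable/unproductive: V.

S -> b | e | BB | SA; A -> e; B -> b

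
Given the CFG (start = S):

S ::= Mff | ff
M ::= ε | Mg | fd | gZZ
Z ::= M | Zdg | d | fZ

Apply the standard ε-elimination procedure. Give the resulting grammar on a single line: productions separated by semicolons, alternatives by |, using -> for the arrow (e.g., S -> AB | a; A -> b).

S -> ff | Mff; M -> g | Mg | fd | gZ | gZZ; Z -> M | d | f | dg | fZ | Zdg

Nullable set: {M, Z}.
S -> Mff: M nullable, giving Mff | ff.
Drop M -> ε.
M -> Mg: M nullable, giving Mg | g.
M -> gZZ: Z, Z nullable, giving g | gZ | gZZ.
Z -> M: M nullable, giving M.
Z -> Zdg: Z nullable, giving Zdg | dg.
Z -> fZ: Z nullable, giving f | fZ.
Unchanged (no nullable symbols): S -> ff; M -> fd; Z -> d.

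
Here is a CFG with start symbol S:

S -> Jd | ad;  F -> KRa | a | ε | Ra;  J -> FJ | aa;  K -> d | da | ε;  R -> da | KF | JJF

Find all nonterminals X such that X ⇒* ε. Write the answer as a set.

Directly nullable (have an ε-rule): {F, K}.
R is nullable via R -> KF (every symbol on the right is already known nullable).
Not nullable: J, S — each has a terminal in every rule's right-hand side or depends on a non-nullable symbol.

{F, K, R}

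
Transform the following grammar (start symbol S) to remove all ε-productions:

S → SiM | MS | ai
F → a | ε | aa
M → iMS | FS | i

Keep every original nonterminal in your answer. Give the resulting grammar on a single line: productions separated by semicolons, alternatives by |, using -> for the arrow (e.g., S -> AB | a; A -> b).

Nullable set: {F}.
Drop F -> ε.
M -> FS: F nullable, giving FS | S.
Unchanged (no nullable symbols): S -> MS; S -> SiM; S -> ai; F -> a; F -> aa; M -> i; M -> iMS.

S -> MS | ai | SiM; F -> a | aa; M -> S | i | FS | iMS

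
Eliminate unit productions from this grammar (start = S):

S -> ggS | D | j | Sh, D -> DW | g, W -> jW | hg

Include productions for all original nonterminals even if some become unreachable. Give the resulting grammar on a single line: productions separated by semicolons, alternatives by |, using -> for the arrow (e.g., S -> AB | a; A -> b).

Unit productions: S->D.
Unit pairs (A ⇒* B via units): (S,D).
S: inherits non-unit rules of {D, S} → DW | Sh | g | ggS | j.
D: inherits non-unit rules of {D} → DW | g.
W: inherits non-unit rules of {W} → hg | jW.

S -> g | j | DW | Sh | ggS; D -> g | DW; W -> hg | jW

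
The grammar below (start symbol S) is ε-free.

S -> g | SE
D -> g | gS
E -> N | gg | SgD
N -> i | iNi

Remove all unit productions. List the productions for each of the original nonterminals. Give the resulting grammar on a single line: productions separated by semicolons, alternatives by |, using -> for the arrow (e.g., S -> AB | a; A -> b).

S -> g | SE; D -> g | gS; E -> i | gg | SgD | iNi; N -> i | iNi

Unit productions: E->N.
Unit pairs (A ⇒* B via units): (E,N).
S: inherits non-unit rules of {S} → SE | g.
D: inherits non-unit rules of {D} → g | gS.
E: inherits non-unit rules of {E, N} → SgD | gg | i | iNi.
N: inherits non-unit rules of {N} → i | iNi.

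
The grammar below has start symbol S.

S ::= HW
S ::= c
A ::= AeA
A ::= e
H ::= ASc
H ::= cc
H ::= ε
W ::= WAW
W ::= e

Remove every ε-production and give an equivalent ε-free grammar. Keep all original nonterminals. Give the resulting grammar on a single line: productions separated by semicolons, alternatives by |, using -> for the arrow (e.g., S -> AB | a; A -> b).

S -> W | c | HW; A -> e | AeA; H -> cc | ASc; W -> e | WAW

Nullable set: {H}.
S -> HW: H nullable, giving HW | W.
Drop H -> ε.
Unchanged (no nullable symbols): S -> c; A -> AeA; A -> e; H -> ASc; H -> cc; W -> WAW; W -> e.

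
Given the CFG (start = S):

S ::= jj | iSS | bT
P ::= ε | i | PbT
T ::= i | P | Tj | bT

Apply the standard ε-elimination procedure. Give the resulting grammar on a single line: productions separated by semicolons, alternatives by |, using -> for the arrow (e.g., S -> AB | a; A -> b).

Nullable set: {P, T}.
S -> bT: T nullable, giving b | bT.
Drop P -> ε.
P -> PbT: P, T nullable, giving Pb | PbT | b | bT.
T -> P: P nullable, giving P.
T -> Tj: T nullable, giving Tj | j.
T -> bT: T nullable, giving b | bT.
Unchanged (no nullable symbols): S -> iSS; S -> jj; P -> i; T -> i.

S -> b | bT | jj | iSS; P -> b | i | Pb | bT | PbT; T -> P | b | i | j | Tj | bT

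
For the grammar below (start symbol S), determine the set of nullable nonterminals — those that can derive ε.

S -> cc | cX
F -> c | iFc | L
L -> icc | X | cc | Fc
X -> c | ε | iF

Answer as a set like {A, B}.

{F, L, X}

Directly nullable (have an ε-rule): {X}.
L is nullable via L -> X (every symbol on the right is already known nullable).
F is nullable via F -> L (every symbol on the right is already known nullable).
Not nullable: S — each has a terminal in every rule's right-hand side or depends on a non-nullable symbol.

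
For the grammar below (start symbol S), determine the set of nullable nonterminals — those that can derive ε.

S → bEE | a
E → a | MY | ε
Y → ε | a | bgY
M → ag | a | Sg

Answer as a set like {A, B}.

{E, Y}

Directly nullable (have an ε-rule): {E, Y}.
Not nullable: M, S — each has a terminal in every rule's right-hand side or depends on a non-nullable symbol.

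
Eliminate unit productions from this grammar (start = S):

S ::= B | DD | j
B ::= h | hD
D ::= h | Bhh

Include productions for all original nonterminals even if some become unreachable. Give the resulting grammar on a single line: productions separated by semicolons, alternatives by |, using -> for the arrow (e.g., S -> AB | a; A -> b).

Unit productions: S->B.
Unit pairs (A ⇒* B via units): (S,B).
S: inherits non-unit rules of {B, S} → DD | h | hD | j.
B: inherits non-unit rules of {B} → h | hD.
D: inherits non-unit rules of {D} → Bhh | h.

S -> h | j | DD | hD; B -> h | hD; D -> h | Bhh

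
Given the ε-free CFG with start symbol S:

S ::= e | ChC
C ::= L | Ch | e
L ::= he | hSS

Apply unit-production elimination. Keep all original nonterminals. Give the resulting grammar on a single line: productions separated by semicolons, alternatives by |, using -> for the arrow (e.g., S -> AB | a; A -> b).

S -> e | ChC; C -> e | Ch | he | hSS; L -> he | hSS

Unit productions: C->L.
Unit pairs (A ⇒* B via units): (C,L).
S: inherits non-unit rules of {S} → ChC | e.
C: inherits non-unit rules of {C, L} → Ch | e | hSS | he.
L: inherits non-unit rules of {L} → hSS | he.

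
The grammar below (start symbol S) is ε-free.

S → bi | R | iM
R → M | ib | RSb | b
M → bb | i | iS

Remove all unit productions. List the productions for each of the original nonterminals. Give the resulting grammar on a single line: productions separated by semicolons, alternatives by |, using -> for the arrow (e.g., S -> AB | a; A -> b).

S -> b | i | bb | bi | iM | iS | ib | RSb; M -> i | bb | iS; R -> b | i | bb | iS | ib | RSb

Unit productions: R->M, S->R.
Unit pairs (A ⇒* B via units): (R,M), (S,M), (S,R).
S: inherits non-unit rules of {M, R, S} → RSb | b | bb | bi | i | iM | iS | ib.
M: inherits non-unit rules of {M} → bb | i | iS.
R: inherits non-unit rules of {M, R} → RSb | b | bb | i | iS | ib.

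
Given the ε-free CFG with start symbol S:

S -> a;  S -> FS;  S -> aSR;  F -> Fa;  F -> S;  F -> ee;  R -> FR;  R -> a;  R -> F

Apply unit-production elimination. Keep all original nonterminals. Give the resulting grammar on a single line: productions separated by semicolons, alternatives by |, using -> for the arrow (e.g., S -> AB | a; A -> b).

Unit productions: F->S, R->F.
Unit pairs (A ⇒* B via units): (F,S), (R,F), (R,S).
S: inherits non-unit rules of {S} → FS | a | aSR.
F: inherits non-unit rules of {F, S} → FS | Fa | a | aSR | ee.
R: inherits non-unit rules of {F, R, S} → FR | FS | Fa | a | aSR | ee.

S -> a | FS | aSR; F -> a | FS | Fa | ee | aSR; R -> a | FR | FS | Fa | ee | aSR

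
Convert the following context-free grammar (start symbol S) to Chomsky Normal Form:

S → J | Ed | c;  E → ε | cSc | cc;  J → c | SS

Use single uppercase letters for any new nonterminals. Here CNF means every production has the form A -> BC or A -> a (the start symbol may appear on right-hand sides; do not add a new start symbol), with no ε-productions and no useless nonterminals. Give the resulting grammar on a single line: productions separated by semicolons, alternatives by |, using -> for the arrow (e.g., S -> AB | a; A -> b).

S -> c | d | EB | SS; A -> c; B -> d; C -> SA; E -> AA | AC

Nullable: {E}; after ε-elimination: S -> J | c | d | Ed; E -> cc | cSc; J -> c | SS.
After unit-elimination: S -> c | d | Ed | SS; E -> cc | cSc; J -> c | SS.
TERM: introduce A -> c, B -> d and substitute in every rule of length ≥2.
BIN: E -> ASA becomes E -> AC, C -> SA.
Drop unreachable/unproductive: J.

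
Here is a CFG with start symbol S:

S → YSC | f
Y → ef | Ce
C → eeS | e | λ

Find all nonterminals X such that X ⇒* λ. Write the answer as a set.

{C}

Directly nullable (have an ε-rule): {C}.
Not nullable: S, Y — each has a terminal in every rule's right-hand side or depends on a non-nullable symbol.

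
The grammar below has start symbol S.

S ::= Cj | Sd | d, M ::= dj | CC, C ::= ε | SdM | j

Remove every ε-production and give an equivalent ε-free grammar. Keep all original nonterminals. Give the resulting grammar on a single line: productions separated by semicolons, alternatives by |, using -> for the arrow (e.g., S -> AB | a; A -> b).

Nullable set: {C, M}.
S -> Cj: C nullable, giving Cj | j.
Drop C -> ε.
C -> SdM: M nullable, giving Sd | SdM.
M -> CC: C, C nullable, giving C | CC.
Unchanged (no nullable symbols): S -> Sd; S -> d; C -> j; M -> dj.

S -> d | j | Cj | Sd; C -> j | Sd | SdM; M -> C | CC | dj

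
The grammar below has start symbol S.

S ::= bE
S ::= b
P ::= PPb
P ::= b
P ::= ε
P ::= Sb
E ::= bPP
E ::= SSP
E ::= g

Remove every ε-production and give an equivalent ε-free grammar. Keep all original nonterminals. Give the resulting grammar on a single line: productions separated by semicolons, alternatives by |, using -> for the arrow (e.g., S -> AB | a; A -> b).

S -> b | bE; E -> b | g | SS | bP | SSP | bPP; P -> b | Pb | Sb | PPb

Nullable set: {P}.
E -> SSP: P nullable, giving SS | SSP.
E -> bPP: P, P nullable, giving b | bP | bPP.
Drop P -> ε.
P -> PPb: P, P nullable, giving PPb | Pb | b.
Unchanged (no nullable symbols): S -> b; S -> bE; E -> g; P -> Sb; P -> b.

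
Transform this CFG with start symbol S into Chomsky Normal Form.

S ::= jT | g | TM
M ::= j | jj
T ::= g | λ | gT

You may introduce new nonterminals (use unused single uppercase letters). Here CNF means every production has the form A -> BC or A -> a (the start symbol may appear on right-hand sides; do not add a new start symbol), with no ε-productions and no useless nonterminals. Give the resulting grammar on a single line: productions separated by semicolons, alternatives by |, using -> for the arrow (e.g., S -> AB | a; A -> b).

Nullable: {T}; after ε-elimination: S -> M | g | j | TM | jT; M -> j | jj; T -> g | gT.
After unit-elimination: S -> g | j | TM | jT | jj; M -> j | jj; T -> g | gT.
TERM: introduce B -> g, A -> j and substitute in every rule of length ≥2.

S -> g | j | AA | AT | TM; A -> j; B -> g; M -> j | AA; T -> g | BT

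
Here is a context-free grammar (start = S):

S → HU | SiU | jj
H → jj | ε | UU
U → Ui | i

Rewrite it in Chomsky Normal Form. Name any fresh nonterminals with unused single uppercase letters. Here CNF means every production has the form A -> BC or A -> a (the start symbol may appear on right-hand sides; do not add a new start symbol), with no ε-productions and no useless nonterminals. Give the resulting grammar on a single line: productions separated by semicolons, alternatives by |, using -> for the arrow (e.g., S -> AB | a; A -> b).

S -> i | AA | HU | SC | UB; A -> j; B -> i; C -> BU; H -> AA | UU; U -> i | UB

Nullable: {H}; after ε-elimination: S -> U | HU | jj | SiU; H -> UU | jj; U -> i | Ui.
After unit-elimination: S -> i | HU | Ui | jj | SiU; H -> UU | jj; U -> i | Ui.
TERM: introduce B -> i, A -> j and substitute in every rule of length ≥2.
BIN: S -> SBU becomes S -> SC, C -> BU.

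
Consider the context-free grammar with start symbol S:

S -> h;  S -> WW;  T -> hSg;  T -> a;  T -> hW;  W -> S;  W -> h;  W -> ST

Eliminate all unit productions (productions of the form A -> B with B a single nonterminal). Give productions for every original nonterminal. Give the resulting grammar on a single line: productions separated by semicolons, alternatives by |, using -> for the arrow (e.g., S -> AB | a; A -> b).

Unit productions: W->S.
Unit pairs (A ⇒* B via units): (W,S).
S: inherits non-unit rules of {S} → WW | h.
T: inherits non-unit rules of {T} → a | hSg | hW.
W: inherits non-unit rules of {S, W} → ST | WW | h.

S -> h | WW; T -> a | hW | hSg; W -> h | ST | WW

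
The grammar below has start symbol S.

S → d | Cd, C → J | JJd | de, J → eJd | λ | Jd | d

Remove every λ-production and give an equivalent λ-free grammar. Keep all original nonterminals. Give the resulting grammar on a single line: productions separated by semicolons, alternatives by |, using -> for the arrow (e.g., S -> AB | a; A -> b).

S -> d | Cd; C -> J | d | Jd | de | JJd; J -> d | Jd | ed | eJd

Nullable set: {C, J}.
S -> Cd: C nullable, giving Cd | d.
C -> J: J nullable, giving J.
C -> JJd: J, J nullable, giving JJd | Jd | d.
Drop J -> λ.
J -> Jd: J nullable, giving Jd | d.
J -> eJd: J nullable, giving eJd | ed.
Unchanged (no nullable symbols): S -> d; C -> de; J -> d.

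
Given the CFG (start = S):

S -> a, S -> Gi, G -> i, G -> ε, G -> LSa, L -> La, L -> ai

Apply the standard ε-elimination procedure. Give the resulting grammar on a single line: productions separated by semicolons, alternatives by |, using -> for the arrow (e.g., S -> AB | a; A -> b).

Nullable set: {G}.
S -> Gi: G nullable, giving Gi | i.
Drop G -> ε.
Unchanged (no nullable symbols): S -> a; G -> LSa; G -> i; L -> La; L -> ai.

S -> a | i | Gi; G -> i | LSa; L -> La | ai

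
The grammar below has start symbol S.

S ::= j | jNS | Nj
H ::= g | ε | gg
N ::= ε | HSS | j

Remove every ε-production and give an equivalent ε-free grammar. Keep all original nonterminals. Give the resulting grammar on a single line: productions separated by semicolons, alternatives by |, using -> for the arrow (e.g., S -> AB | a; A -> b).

Nullable set: {H, N}.
S -> Nj: N nullable, giving Nj | j.
S -> jNS: N nullable, giving jNS | jS.
Drop H -> ε.
Drop N -> ε.
N -> HSS: H nullable, giving HSS | SS.
Unchanged (no nullable symbols): S -> j; H -> g; H -> gg; N -> j.

S -> j | Nj | jS | jNS; H -> g | gg; N -> j | SS | HSS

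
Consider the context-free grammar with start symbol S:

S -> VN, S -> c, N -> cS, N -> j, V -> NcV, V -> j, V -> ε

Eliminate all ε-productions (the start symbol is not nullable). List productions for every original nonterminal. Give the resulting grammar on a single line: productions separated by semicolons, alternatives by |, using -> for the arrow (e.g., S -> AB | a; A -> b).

Nullable set: {V}.
S -> VN: V nullable, giving N | VN.
Drop V -> ε.
V -> NcV: V nullable, giving Nc | NcV.
Unchanged (no nullable symbols): S -> c; N -> cS; N -> j; V -> j.

S -> N | c | VN; N -> j | cS; V -> j | Nc | NcV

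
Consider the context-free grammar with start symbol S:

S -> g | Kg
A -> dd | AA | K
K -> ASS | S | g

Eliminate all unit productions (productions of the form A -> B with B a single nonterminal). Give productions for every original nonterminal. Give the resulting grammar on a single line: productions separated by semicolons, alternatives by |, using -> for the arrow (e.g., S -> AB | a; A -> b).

S -> g | Kg; A -> g | AA | Kg | dd | ASS; K -> g | Kg | ASS

Unit productions: A->K, K->S.
Unit pairs (A ⇒* B via units): (A,K), (A,S), (K,S).
S: inherits non-unit rules of {S} → Kg | g.
A: inherits non-unit rules of {A, K, S} → AA | ASS | Kg | dd | g.
K: inherits non-unit rules of {K, S} → ASS | Kg | g.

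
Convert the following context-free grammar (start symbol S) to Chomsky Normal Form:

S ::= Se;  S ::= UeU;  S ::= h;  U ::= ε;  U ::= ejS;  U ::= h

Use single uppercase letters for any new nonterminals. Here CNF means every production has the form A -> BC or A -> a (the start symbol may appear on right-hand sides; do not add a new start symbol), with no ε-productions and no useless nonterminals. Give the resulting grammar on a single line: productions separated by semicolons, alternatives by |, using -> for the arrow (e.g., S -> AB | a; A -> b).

S -> e | h | AU | SA | UA | UC; A -> e; B -> j; C -> AU; D -> BS; U -> h | AD

Nullable: {U}; after ε-elimination: S -> e | h | Se | Ue | eU | UeU; U -> h | ejS.
No unit productions to eliminate.
TERM: introduce A -> e, B -> j and substitute in every rule of length ≥2.
BIN: S -> UAU becomes S -> UC, C -> AU; U -> ABS becomes U -> AD, D -> BS.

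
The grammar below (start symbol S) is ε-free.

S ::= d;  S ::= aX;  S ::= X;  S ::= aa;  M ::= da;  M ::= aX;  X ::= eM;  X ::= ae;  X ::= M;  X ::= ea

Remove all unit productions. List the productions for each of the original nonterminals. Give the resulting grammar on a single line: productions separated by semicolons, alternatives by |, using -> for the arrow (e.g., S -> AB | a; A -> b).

Unit productions: S->X, X->M.
Unit pairs (A ⇒* B via units): (S,M), (S,X), (X,M).
S: inherits non-unit rules of {M, S, X} → aX | aa | ae | d | da | eM | ea.
M: inherits non-unit rules of {M} → aX | da.
X: inherits non-unit rules of {M, X} → aX | ae | da | eM | ea.

S -> d | aX | aa | ae | da | eM | ea; M -> aX | da; X -> aX | ae | da | eM | ea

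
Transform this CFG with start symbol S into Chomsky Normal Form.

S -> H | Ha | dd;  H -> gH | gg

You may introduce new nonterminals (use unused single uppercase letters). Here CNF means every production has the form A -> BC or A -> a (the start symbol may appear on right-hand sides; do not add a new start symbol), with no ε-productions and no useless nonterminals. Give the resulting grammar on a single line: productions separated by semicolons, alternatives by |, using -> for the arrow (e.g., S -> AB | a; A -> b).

S -> AA | AH | CC | HB; A -> g; B -> a; C -> d; H -> AA | AH

No ε-productions.
After unit-elimination: S -> Ha | dd | gH | gg; H -> gH | gg.
TERM: introduce B -> a, C -> d, A -> g and substitute in every rule of length ≥2.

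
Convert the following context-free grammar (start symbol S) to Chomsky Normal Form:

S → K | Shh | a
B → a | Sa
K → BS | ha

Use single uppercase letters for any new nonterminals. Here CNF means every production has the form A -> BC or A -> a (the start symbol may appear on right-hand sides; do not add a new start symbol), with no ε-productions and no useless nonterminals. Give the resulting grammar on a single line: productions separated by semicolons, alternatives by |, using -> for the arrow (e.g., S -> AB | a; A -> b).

No ε-productions.
After unit-elimination: S -> a | BS | ha | Shh; B -> a | Sa; K -> BS | ha.
TERM: introduce A -> a, C -> h and substitute in every rule of length ≥2.
BIN: S -> SCC becomes S -> SD, D -> CC.
Drop unreachable/unproductive: K.

S -> a | BS | CA | SD; A -> a; B -> a | SA; C -> h; D -> CC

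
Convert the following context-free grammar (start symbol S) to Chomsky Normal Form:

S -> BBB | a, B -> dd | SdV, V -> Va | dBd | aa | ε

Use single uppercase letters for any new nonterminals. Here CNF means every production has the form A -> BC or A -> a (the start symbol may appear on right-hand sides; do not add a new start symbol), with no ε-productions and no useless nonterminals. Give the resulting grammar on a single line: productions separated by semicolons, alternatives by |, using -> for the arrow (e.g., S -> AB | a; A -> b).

Nullable: {V}; after ε-elimination: S -> a | BBB; B -> Sd | dd | SdV; V -> a | Va | aa | dBd.
No unit productions to eliminate.
TERM: introduce C -> a, A -> d and substitute in every rule of length ≥2.
BIN: B -> SAV becomes B -> SD, D -> AV; S -> BBB becomes S -> BE, E -> BB; V -> ABA becomes V -> AF, F -> BA.

S -> a | BE; A -> d; B -> AA | SA | SD; C -> a; D -> AV; E -> BB; F -> BA; V -> a | AF | CC | VC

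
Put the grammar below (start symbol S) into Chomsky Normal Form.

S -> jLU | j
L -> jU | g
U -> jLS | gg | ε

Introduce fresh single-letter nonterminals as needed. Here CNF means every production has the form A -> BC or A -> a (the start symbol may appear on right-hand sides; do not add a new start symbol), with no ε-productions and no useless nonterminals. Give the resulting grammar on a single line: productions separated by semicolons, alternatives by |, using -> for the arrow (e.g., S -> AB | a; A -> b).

Nullable: {U}; after ε-elimination: S -> j | jL | jLU; L -> g | j | jU; U -> gg | jLS.
No unit productions to eliminate.
TERM: introduce B -> g, A -> j and substitute in every rule of length ≥2.
BIN: S -> ALU becomes S -> AC, C -> LU; U -> ALS becomes U -> AD, D -> LS.

S -> j | AC | AL; A -> j; B -> g; C -> LU; D -> LS; L -> g | j | AU; U -> AD | BB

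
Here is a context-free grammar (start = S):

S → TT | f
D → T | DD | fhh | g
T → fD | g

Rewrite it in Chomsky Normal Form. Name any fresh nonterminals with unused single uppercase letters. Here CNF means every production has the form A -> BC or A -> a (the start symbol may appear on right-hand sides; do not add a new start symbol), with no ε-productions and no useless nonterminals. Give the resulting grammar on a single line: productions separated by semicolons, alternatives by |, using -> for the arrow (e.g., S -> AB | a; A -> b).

No ε-productions.
After unit-elimination: S -> f | TT; D -> g | DD | fD | fhh; T -> g | fD.
TERM: introduce A -> f, B -> h and substitute in every rule of length ≥2.
BIN: D -> ABB becomes D -> AC, C -> BB.

S -> f | TT; A -> f; B -> h; C -> BB; D -> g | AC | AD | DD; T -> g | AD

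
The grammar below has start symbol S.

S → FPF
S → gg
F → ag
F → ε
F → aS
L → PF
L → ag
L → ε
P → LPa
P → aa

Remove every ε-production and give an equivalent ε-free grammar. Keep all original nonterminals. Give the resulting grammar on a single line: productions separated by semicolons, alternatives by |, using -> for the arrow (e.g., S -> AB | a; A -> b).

S -> P | FP | PF | gg | FPF; F -> aS | ag; L -> P | PF | ag; P -> Pa | aa | LPa

Nullable set: {F, L}.
S -> FPF: F, F nullable, giving FP | FPF | P | PF.
Drop F -> ε.
Drop L -> ε.
L -> PF: F nullable, giving P | PF.
P -> LPa: L nullable, giving LPa | Pa.
Unchanged (no nullable symbols): S -> gg; F -> aS; F -> ag; L -> ag; P -> aa.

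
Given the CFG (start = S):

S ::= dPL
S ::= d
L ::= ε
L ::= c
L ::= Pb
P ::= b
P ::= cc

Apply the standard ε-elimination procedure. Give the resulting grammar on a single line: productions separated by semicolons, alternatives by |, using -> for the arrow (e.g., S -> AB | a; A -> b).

S -> d | dP | dPL; L -> c | Pb; P -> b | cc

Nullable set: {L}.
S -> dPL: L nullable, giving dP | dPL.
Drop L -> ε.
Unchanged (no nullable symbols): S -> d; L -> Pb; L -> c; P -> b; P -> cc.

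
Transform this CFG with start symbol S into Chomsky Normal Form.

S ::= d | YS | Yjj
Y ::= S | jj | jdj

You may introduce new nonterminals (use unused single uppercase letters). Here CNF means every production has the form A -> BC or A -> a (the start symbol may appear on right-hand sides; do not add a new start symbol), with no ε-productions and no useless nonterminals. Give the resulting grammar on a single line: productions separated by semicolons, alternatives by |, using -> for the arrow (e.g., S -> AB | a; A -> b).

S -> d | YC | YS; A -> j; B -> d; C -> AA; D -> BA; E -> AA; Y -> d | AA | AD | YE | YS

No ε-productions.
After unit-elimination: S -> d | YS | Yjj; Y -> d | YS | jj | Yjj | jdj.
TERM: introduce B -> d, A -> j and substitute in every rule of length ≥2.
BIN: S -> YAA becomes S -> YC, C -> AA; Y -> ABA becomes Y -> AD, D -> BA; Y -> YAA becomes Y -> YE, E -> AA.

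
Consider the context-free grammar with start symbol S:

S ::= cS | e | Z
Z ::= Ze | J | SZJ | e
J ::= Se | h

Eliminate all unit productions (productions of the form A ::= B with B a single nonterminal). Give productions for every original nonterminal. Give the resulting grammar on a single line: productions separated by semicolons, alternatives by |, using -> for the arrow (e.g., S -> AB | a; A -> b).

Unit productions: S->Z, Z->J.
Unit pairs (A ⇒* B via units): (S,J), (S,Z), (Z,J).
S: inherits non-unit rules of {J, S, Z} → SZJ | Se | Ze | cS | e | h.
J: inherits non-unit rules of {J} → Se | h.
Z: inherits non-unit rules of {J, Z} → SZJ | Se | Ze | e | h.

S -> e | h | Se | Ze | cS | SZJ; J -> h | Se; Z -> e | h | Se | Ze | SZJ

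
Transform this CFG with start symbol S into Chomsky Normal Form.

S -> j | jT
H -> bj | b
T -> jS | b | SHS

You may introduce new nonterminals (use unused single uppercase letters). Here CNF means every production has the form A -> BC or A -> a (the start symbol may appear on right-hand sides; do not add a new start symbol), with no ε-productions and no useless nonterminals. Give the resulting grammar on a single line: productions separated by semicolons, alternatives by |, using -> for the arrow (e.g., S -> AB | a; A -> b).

S -> j | BT; A -> b; B -> j; C -> HS; H -> b | AB; T -> b | BS | SC

No ε-productions.
No unit productions to eliminate.
TERM: introduce A -> b, B -> j and substitute in every rule of length ≥2.
BIN: T -> SHS becomes T -> SC, C -> HS.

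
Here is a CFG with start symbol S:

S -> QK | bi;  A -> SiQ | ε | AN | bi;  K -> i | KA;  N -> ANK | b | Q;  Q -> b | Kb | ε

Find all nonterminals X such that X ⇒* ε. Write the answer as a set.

Directly nullable (have an ε-rule): {A, Q}.
N is nullable via N -> Q (every symbol on the right is already known nullable).
Not nullable: K, S — each has a terminal in every rule's right-hand side or depends on a non-nullable symbol.

{A, N, Q}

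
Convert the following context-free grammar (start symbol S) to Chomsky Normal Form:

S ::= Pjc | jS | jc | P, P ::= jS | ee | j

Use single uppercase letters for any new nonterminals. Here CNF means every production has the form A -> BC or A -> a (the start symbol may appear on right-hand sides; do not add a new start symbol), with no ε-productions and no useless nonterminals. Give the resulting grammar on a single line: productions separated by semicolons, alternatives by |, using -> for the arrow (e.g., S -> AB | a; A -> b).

S -> j | AA | BC | BS | PD; A -> e; B -> j; C -> c; D -> BC; P -> j | AA | BS

No ε-productions.
After unit-elimination: S -> j | ee | jS | jc | Pjc; P -> j | ee | jS.
TERM: introduce C -> c, A -> e, B -> j and substitute in every rule of length ≥2.
BIN: S -> PBC becomes S -> PD, D -> BC.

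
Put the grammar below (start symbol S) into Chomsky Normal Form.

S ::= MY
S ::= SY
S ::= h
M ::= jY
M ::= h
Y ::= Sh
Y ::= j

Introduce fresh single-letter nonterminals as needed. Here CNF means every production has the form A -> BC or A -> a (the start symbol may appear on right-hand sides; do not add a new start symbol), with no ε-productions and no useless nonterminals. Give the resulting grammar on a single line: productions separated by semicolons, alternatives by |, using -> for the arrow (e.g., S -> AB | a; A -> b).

S -> h | MY | SY; A -> j; B -> h; M -> h | AY; Y -> j | SB

No ε-productions.
No unit productions to eliminate.
TERM: introduce B -> h, A -> j and substitute in every rule of length ≥2.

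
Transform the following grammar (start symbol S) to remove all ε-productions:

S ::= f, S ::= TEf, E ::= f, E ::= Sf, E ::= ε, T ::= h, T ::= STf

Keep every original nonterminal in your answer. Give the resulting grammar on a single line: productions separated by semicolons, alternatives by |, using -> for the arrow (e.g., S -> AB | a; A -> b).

S -> f | Tf | TEf; E -> f | Sf; T -> h | STf

Nullable set: {E}.
S -> TEf: E nullable, giving TEf | Tf.
Drop E -> ε.
Unchanged (no nullable symbols): S -> f; E -> Sf; E -> f; T -> STf; T -> h.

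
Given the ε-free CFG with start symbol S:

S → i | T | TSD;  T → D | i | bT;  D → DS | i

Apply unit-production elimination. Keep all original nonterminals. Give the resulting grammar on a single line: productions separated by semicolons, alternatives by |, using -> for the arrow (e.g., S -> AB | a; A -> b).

S -> i | DS | bT | TSD; D -> i | DS; T -> i | DS | bT

Unit productions: S->T, T->D.
Unit pairs (A ⇒* B via units): (S,D), (S,T), (T,D).
S: inherits non-unit rules of {D, S, T} → DS | TSD | bT | i.
D: inherits non-unit rules of {D} → DS | i.
T: inherits non-unit rules of {D, T} → DS | bT | i.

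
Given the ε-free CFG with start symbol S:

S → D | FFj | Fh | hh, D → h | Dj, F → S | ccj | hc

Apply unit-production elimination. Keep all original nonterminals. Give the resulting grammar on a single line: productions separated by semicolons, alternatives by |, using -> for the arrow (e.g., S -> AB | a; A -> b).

Unit productions: F->S, S->D.
Unit pairs (A ⇒* B via units): (F,D), (F,S), (S,D).
S: inherits non-unit rules of {D, S} → Dj | FFj | Fh | h | hh.
D: inherits non-unit rules of {D} → Dj | h.
F: inherits non-unit rules of {D, F, S} → Dj | FFj | Fh | ccj | h | hc | hh.

S -> h | Dj | Fh | hh | FFj; D -> h | Dj; F -> h | Dj | Fh | hc | hh | FFj | ccj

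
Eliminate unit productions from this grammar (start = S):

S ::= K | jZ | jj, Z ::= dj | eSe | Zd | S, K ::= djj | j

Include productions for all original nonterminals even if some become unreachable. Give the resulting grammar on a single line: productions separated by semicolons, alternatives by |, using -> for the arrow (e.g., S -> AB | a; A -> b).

Unit productions: S->K, Z->S.
Unit pairs (A ⇒* B via units): (S,K), (Z,K), (Z,S).
S: inherits non-unit rules of {K, S} → djj | j | jZ | jj.
K: inherits non-unit rules of {K} → djj | j.
Z: inherits non-unit rules of {K, S, Z} → Zd | dj | djj | eSe | j | jZ | jj.

S -> j | jZ | jj | djj; K -> j | djj; Z -> j | Zd | dj | jZ | jj | djj | eSe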